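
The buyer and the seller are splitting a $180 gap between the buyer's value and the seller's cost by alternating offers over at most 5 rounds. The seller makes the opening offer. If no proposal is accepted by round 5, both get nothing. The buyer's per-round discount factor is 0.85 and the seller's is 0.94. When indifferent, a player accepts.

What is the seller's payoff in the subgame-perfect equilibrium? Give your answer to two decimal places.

163.49

Round 5 (the seller proposes): the buyer will accept anything ≥ 0, so the seller offers 0 and keeps 180.
Round 4 (the buyer proposes): the seller can get 180 next round, worth 0.94 × 180 = 169.2 now, so the buyer offers 169.2, keeping 10.8.
Round 3 (the seller proposes): the buyer can get 10.8 next round, worth 0.85 × 10.8 = 9.18 now; the seller offers that and keeps 170.82.
Round 2 (the buyer proposes): the seller can get 170.82 next round, worth 0.94 × 170.82 = 160.5708 now. The buyer offers 160.5708 and keeps 180 − 160.5708 = 19.4292.
Round 1 (the seller proposes): the buyer can get 19.4292 next round, worth 0.85 × 19.4292 = 16.51482 now. The seller offers 16.51482 and keeps 180 − 16.51482 = 163.48518.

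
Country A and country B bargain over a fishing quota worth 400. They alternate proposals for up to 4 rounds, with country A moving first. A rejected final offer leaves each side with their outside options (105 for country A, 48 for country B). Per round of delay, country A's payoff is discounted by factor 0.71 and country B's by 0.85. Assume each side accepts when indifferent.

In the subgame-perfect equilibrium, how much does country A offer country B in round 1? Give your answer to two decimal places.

By backward induction:
Round 4 (country B proposes): country A gets 105 if talks fail, so country B offers 105 and keeps 295.
Round 3 (country A proposes): country B can get 295 next round, worth 0.85 × 295 = 250.75 now; country A offers that and keeps 149.25.
Round 2 (country B proposes): country A can get 149.25 next round, worth 0.71 × 149.25 = 105.9675 now. Country B offers 105.9675 and keeps 400 − 105.9675 = 294.0325.
Round 1 (country A proposes): country B can get 294.0325 next round, worth 0.85 × 294.0325 = 249.927625 now; country A offers that and keeps 150.072375.

249.93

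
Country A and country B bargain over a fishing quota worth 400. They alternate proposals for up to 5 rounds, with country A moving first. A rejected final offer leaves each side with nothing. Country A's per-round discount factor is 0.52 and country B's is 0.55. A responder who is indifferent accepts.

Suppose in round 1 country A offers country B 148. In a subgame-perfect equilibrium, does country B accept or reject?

Accept

Round 5 (country A proposes): country B will accept anything ≥ 0, so country A offers 0 and keeps 400.
Round 4 (country B proposes): country A can get 400 next round, worth 0.52 × 400 = 208 now. Country B offers 208 and keeps 400 − 208 = 192.
Round 3 (country A proposes): country B can get 192 next round, worth 0.55 × 192 = 105.6 now, so country A offers 105.6, keeping 294.4.
Round 2 (country B proposes): country A can get 294.4 next round, worth 0.52 × 294.4 = 153.088 now. Country B offers 153.088 and keeps 400 − 153.088 = 246.912.
So by rejecting in round 1, country B gets 246.912 next round, worth 0.55 × 246.912 = 135.8016 now.
Offer 148 ≥ 135.8016, so country B accepts.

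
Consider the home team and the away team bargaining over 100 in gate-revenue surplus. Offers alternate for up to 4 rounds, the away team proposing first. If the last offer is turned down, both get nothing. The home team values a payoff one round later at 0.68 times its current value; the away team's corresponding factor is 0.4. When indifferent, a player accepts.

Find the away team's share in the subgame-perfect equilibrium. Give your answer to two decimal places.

40.70

Round 4 (the home team proposes): the away team will accept anything ≥ 0, so the home team offers 0 and keeps 100.
Round 3 (the away team proposes): the home team can get 100 next round, worth 0.68 × 100 = 68 now; the away team offers that and keeps 32.
Round 2 (the home team proposes): the away team can get 32 next round, worth 0.4 × 32 = 12.8 now. The home team offers 12.8 and keeps 100 − 12.8 = 87.2.
Round 1 (the away team proposes): the home team can get 87.2 next round, worth 0.68 × 87.2 = 59.296 now. The away team offers 59.296 and keeps 100 − 59.296 = 40.704.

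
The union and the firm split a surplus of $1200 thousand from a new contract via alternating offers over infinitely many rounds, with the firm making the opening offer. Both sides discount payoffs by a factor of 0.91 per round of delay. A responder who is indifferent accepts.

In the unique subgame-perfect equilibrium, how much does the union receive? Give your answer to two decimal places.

In a stationary SPE each proposer offers the other exactly their discounted continuation value.
If the firm keeps x when proposing and the union keeps y when proposing, then x = 1200 − 0.91y and y = 1200 − 0.91x.
Solving: x = 1200(1 − 0.91) / (1 − 0.91·0.91) = 108 / 0.1719 ≈ 628.2723.
The union gets 1200 − 628.2723 ≈ 571.7277.

571.73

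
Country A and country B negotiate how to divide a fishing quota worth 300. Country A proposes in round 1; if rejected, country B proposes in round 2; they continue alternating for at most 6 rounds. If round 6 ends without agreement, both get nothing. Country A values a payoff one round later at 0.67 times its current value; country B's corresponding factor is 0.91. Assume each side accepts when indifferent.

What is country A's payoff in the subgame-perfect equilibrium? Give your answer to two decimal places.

53.50

Round 6 (country B proposes): country A will accept anything ≥ 0, so country B offers 0 and keeps 300.
Round 5 (country A proposes): country B can get 300 next round, worth 0.91 × 300 = 273 now; country A offers that and keeps 27.
Round 4 (country B proposes): country A can get 27 next round, worth 0.67 × 27 = 18.09 now; country B offers that and keeps 281.91.
Round 3 (country A proposes): country B can get 281.91 next round, worth 0.91 × 281.91 = 256.5381 now; country A offers that and keeps 43.4619.
Round 2 (country B proposes): country A can get 43.4619 next round, worth 0.67 × 43.4619 = 29.119473 now, so country B offers 29.119473, keeping 270.880527.
Round 1 (country A proposes): country B can get 270.880527 next round, worth 0.91 × 270.880527 = 246.50127957 now, so country A offers 246.50127957, keeping 53.49872043.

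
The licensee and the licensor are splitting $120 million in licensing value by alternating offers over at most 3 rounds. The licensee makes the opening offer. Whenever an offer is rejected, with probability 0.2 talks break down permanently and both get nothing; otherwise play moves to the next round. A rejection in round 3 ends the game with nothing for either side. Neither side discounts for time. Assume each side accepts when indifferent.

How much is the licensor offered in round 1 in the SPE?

Round 3 (the licensee proposes): rejection yields 0 for the licensor; the licensee offers 0 and keeps 120.
Round 2 (the licensor proposes): rejecting gives the licensee an expected 0.8 × 120 = 96, so the licensor offers 96, keeping 24.
Round 1 (the licensee proposes): rejecting gives the licensor an expected 0.8 × 24 = 19.2, so the licensee offers 19.2, keeping 100.8.

19.2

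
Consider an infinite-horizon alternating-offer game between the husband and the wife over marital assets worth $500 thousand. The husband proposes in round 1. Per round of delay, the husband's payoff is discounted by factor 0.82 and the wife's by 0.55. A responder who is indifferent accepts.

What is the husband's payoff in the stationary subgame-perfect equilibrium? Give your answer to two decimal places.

409.84

When the husband proposes, the wife accepts any offer worth at least 0.55 times what the wife would get by proposing next round; and vice versa.
This gives x = 500 − 0.55y and y = 500 − 0.82x, where x and y are each side's share when it proposes.
Hence (1 − 0.55·0.82)x = 500(1 − 0.55), i.e. 0.549·x = 225.
x ≈ 409.8361; the wife's share is 500 − x ≈ 90.1639.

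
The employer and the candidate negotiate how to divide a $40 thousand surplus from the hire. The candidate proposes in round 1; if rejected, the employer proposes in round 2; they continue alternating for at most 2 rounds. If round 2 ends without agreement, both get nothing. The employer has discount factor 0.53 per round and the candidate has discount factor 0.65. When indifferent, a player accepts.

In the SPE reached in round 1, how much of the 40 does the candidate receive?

18.8

Round 2 (the employer proposes): rejection yields 0 for the candidate; the employer offers 0 and keeps 40.
Round 1 (the candidate proposes): the employer can get 40 next round, worth 0.53 × 40 = 21.2 now; the candidate offers that and keeps 18.8.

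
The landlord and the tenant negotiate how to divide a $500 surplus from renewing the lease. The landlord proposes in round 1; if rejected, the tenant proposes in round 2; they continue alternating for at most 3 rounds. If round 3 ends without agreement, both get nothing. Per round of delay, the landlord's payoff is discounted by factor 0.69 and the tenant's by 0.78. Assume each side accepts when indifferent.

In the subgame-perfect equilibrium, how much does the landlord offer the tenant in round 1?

120.9

Round 3 (the landlord proposes): the tenant will accept anything ≥ 0, so the landlord offers 0 and keeps 500.
Round 2 (the tenant proposes): the landlord can get 500 next round, worth 0.69 × 500 = 345 now, so the tenant offers 345, keeping 155.
Round 1 (the landlord proposes): the tenant can get 155 next round, worth 0.78 × 155 = 120.9 now, so the landlord offers 120.9, keeping 379.1.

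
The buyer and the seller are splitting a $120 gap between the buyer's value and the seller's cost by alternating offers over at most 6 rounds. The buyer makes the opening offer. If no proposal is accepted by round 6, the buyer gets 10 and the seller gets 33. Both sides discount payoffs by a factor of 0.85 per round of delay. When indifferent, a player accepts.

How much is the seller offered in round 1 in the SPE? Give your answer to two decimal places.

Round 6 (the seller proposes): the buyer gets 10 if talks fail, so the seller offers 10 and keeps 110.
Round 5 (the buyer proposes): the seller can get 110 next round, worth 0.85 × 110 = 93.5 now; the buyer offers that and keeps 26.5.
Round 4 (the seller proposes): the buyer can get 26.5 next round, worth 0.85 × 26.5 = 22.525 now. The seller offers 22.525 and keeps 120 − 22.525 = 97.475.
Round 3 (the buyer proposes): the seller can get 97.475 next round, worth 0.85 × 97.475 = 82.85375 now, so the buyer offers 82.85375, keeping 37.14625.
Round 2 (the seller proposes): the buyer can get 37.14625 next round, worth 0.85 × 37.14625 = 31.5743125 now; the seller offers that and keeps 88.4256875.
Round 1 (the buyer proposes): the seller can get 88.4256875 next round, worth 0.85 × 88.4256875 = 75.161834375 now; the buyer offers that and keeps 44.838165625.

75.16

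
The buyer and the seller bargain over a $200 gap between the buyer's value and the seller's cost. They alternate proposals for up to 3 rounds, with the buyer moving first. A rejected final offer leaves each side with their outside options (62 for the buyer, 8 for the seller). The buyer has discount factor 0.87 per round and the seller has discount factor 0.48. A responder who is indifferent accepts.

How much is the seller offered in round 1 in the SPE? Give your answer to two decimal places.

Round 3 (the buyer proposes): the seller gets 8 if talks fail, so the buyer offers 8 and keeps 192.
Round 2 (the seller proposes): the buyer can get 192 next round, worth 0.87 × 192 = 167.04 now; the seller offers that and keeps 32.96.
Round 1 (the buyer proposes): the seller can get 32.96 next round, worth 0.48 × 32.96 = 15.8208 now. The buyer offers 15.8208 and keeps 200 − 15.8208 = 184.1792.

15.82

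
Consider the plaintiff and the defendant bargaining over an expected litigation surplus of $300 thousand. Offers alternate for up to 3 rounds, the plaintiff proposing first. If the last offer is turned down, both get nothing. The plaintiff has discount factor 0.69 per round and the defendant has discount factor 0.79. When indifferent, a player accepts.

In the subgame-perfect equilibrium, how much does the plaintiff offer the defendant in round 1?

Work backward from the last round.
Round 3 (the plaintiff proposes): rejection yields 0 for the defendant; the plaintiff offers 0 and keeps 300.
Round 2 (the defendant proposes): the plaintiff can get 300 next round, worth 0.69 × 300 = 207 now, so the defendant offers 207, keeping 93.
Round 1 (the plaintiff proposes): the defendant can get 93 next round, worth 0.79 × 93 = 73.47 now. The plaintiff offers 73.47 and keeps 300 − 73.47 = 226.53.

73.47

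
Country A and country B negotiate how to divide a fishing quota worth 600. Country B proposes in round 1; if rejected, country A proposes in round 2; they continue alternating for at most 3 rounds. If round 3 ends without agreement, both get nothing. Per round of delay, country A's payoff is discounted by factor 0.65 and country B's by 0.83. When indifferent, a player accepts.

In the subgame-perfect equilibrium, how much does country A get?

66.3

Round 3 (country B proposes): country A will accept anything ≥ 0, so country B offers 0 and keeps 600.
Round 2 (country A proposes): country B can get 600 next round, worth 0.83 × 600 = 498 now, so country A offers 498, keeping 102.
Round 1 (country B proposes): country A can get 102 next round, worth 0.65 × 102 = 66.3 now, so country B offers 66.3, keeping 533.7.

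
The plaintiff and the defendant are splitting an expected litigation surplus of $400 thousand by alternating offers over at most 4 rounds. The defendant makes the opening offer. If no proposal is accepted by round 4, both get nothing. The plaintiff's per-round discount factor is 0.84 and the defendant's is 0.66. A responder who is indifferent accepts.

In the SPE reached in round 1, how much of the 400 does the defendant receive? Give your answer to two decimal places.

99.48

Round 4 (the plaintiff proposes): the defendant will accept anything ≥ 0, so the plaintiff offers 0 and keeps 400.
Round 3 (the defendant proposes): the plaintiff can get 400 next round, worth 0.84 × 400 = 336 now. The defendant offers 336 and keeps 400 − 336 = 64.
Round 2 (the plaintiff proposes): the defendant can get 64 next round, worth 0.66 × 64 = 42.24 now; the plaintiff offers that and keeps 357.76.
Round 1 (the defendant proposes): the plaintiff can get 357.76 next round, worth 0.84 × 357.76 = 300.5184 now, so the defendant offers 300.5184, keeping 99.4816.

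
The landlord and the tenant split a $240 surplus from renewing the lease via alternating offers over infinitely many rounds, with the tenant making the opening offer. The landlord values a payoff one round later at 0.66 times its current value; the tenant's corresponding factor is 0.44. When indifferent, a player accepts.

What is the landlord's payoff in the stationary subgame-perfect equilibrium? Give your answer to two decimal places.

125.01

In a stationary SPE each proposer offers the other exactly their discounted continuation value.
If the tenant keeps x when proposing and the landlord keeps y when proposing, then x = 240 − 0.66y and y = 240 − 0.44x.
Solving: x = 240(1 − 0.66) / (1 − 0.44·0.66) = 81.6 / 0.7096 ≈ 114.9944.
The landlord gets 240 − 114.9944 ≈ 125.0056.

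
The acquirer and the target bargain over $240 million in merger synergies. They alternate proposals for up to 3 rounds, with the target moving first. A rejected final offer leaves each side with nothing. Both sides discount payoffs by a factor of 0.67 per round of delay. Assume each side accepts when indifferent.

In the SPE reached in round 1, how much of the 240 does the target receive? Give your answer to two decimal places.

186.94

By backward induction:
Round 3 (the target proposes): the acquirer will accept anything ≥ 0, so the target offers 0 and keeps 240.
Round 2 (the acquirer proposes): the target can get 240 next round, worth 0.67 × 240 = 160.8 now, so the acquirer offers 160.8, keeping 79.2.
Round 1 (the target proposes): the acquirer can get 79.2 next round, worth 0.67 × 79.2 = 53.064 now, so the target offers 53.064, keeping 186.936.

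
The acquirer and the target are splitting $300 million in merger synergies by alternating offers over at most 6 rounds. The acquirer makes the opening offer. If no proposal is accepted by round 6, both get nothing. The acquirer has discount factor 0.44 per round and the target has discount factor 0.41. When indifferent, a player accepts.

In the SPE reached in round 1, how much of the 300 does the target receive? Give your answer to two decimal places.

Round 6 (the target proposes): rejection yields 0 for the acquirer; the target offers 0 and keeps 300.
Round 5 (the acquirer proposes): the target can get 300 next round, worth 0.41 × 300 = 123 now; the acquirer offers that and keeps 177.
Round 4 (the target proposes): the acquirer can get 177 next round, worth 0.44 × 177 = 77.88 now. The target offers 77.88 and keeps 300 − 77.88 = 222.12.
Round 3 (the acquirer proposes): the target can get 222.12 next round, worth 0.41 × 222.12 = 91.0692 now; the acquirer offers that and keeps 208.9308.
Round 2 (the target proposes): the acquirer can get 208.9308 next round, worth 0.44 × 208.9308 = 91.929552 now. The target offers 91.929552 and keeps 300 − 91.929552 = 208.070448.
Round 1 (the acquirer proposes): the target can get 208.070448 next round, worth 0.41 × 208.070448 = 85.30888368 now, so the acquirer offers 85.30888368, keeping 214.69111632.

85.31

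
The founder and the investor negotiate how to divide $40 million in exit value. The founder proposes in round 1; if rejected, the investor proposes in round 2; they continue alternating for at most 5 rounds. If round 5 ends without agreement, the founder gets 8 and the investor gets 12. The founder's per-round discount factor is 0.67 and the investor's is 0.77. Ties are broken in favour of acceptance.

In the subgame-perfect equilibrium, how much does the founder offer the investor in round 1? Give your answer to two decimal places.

By backward induction:
Round 5 (the founder proposes): the investor gets 12 if talks fail, so the founder offers 12 and keeps 28.
Round 4 (the investor proposes): the founder can get 28 next round, worth 0.67 × 28 = 18.76 now, so the investor offers 18.76, keeping 21.24.
Round 3 (the founder proposes): the investor can get 21.24 next round, worth 0.77 × 21.24 = 16.3548 now. The founder offers 16.3548 and keeps 40 − 16.3548 = 23.6452.
Round 2 (the investor proposes): the founder can get 23.6452 next round, worth 0.67 × 23.6452 = 15.842284 now. The investor offers 15.842284 and keeps 40 − 15.842284 = 24.157716.
Round 1 (the founder proposes): the investor can get 24.157716 next round, worth 0.77 × 24.157716 = 18.60144132 now; the founder offers that and keeps 21.39855868.

18.60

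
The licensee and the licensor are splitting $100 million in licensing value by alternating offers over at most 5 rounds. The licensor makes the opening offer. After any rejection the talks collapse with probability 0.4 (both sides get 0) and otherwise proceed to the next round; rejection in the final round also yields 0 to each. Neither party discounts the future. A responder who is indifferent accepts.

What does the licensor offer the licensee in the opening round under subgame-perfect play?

Round 5 (the licensor proposes): rejection yields 0 for the licensee; the licensor offers 0 and keeps 100.
Round 4 (the licensee proposes): rejecting gives the licensor an expected 0.6 × 100 = 60. The licensee offers 60 and keeps 100 − 60 = 40.
Round 3 (the licensor proposes): rejecting gives the licensee an expected 0.6 × 40 = 24, so the licensor offers 24, keeping 76.
Round 2 (the licensee proposes): rejecting gives the licensor an expected 0.6 × 76 = 45.6, so the licensee offers 45.6, keeping 54.4.
Round 1 (the licensor proposes): rejecting gives the licensee an expected 0.6 × 54.4 = 32.64; the licensor offers that and keeps 67.36.

32.64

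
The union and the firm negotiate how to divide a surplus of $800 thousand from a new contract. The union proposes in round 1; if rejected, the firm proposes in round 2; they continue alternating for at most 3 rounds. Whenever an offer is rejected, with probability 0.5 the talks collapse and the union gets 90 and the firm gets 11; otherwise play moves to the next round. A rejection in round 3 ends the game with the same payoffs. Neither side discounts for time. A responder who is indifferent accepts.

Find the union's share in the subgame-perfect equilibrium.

614.25

By backward induction:
Round 3 (the union proposes): the firm gets 11 if talks fail, so the union offers 11 and keeps 789.
Round 2 (the firm proposes): rejecting gives the union an expected 0.5 × 789 + 0.5 × 90 = 439.5, so the firm offers 439.5, keeping 360.5.
Round 1 (the union proposes): rejecting gives the firm an expected 0.5 × 360.5 + 0.5 × 11 = 185.75. The union offers 185.75 and keeps 800 − 185.75 = 614.25.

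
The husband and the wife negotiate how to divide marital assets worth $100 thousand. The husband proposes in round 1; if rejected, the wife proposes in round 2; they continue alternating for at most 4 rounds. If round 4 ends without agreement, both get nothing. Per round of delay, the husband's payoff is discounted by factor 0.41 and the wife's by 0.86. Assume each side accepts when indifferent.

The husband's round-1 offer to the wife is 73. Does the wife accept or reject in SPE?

Work out the wife's continuation value if the offer is rejected.
Round 4 (the wife proposes): rejection yields 0 for the husband; the wife offers 0 and keeps 100.
Round 3 (the husband proposes): the wife can get 100 next round, worth 0.86 × 100 = 86 now, so the husband offers 86, keeping 14.
Round 2 (the wife proposes): the husband can get 14 next round, worth 0.41 × 14 = 5.74 now, so the wife offers 5.74, keeping 94.26.
So by rejecting in round 1, the wife gets 94.26 next round, worth 0.86 × 94.26 = 81.0636 now.
Offer 73 < 81.0636, so the wife rejects.

Reject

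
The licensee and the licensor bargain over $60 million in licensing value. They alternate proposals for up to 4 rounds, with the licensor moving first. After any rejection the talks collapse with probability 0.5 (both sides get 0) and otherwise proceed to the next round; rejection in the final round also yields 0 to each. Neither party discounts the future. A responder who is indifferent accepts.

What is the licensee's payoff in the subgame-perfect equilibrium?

22.5

By backward induction:
Round 4 (the licensee proposes): rejection yields 0 for the licensor; the licensee offers 0 and keeps 60.
Round 3 (the licensor proposes): rejecting gives the licensee an expected 0.5 × 60 = 30. The licensor offers 30 and keeps 60 − 30 = 30.
Round 2 (the licensee proposes): rejecting gives the licensor an expected 0.5 × 30 = 15. The licensee offers 15 and keeps 60 − 15 = 45.
Round 1 (the licensor proposes): rejecting gives the licensee an expected 0.5 × 45 = 22.5; the licensor offers that and keeps 37.5.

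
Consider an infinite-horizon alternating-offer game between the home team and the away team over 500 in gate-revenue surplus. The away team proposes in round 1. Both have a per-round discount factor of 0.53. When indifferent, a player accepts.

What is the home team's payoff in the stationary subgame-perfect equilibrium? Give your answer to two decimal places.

173.20

Let x be the away team's share when the away team proposes and y be the home team's share when the home team proposes.
The home team accepts iff offered ≥ 0.53·y, so x = 500 − 0.53y. Symmetrically y = 500 − 0.53x.
Substituting: x = 500 − 0.53(500 − 0.53x), giving x(1 − 0.53·0.53) = 500(1 − 0.53).
So x = 500 × 0.47 / 0.7191 ≈ 326.7974, and the home team receives 500 − x ≈ 173.2026.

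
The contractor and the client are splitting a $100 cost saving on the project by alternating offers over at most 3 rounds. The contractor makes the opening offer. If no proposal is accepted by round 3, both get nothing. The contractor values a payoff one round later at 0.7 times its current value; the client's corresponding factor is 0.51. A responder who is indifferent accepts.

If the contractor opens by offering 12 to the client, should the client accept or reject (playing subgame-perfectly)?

Work out the client's continuation value if the offer is rejected.
Round 3 (the contractor proposes): the client will accept anything ≥ 0, so the contractor offers 0 and keeps 100.
Round 2 (the client proposes): the contractor can get 100 next round, worth 0.7 × 100 = 70 now. The client offers 70 and keeps 100 − 70 = 30.
So by rejecting in round 1, the client gets 30 next round, worth 0.51 × 30 = 15.3 now.
Offer 12 < 15.3, so the client rejects.

Reject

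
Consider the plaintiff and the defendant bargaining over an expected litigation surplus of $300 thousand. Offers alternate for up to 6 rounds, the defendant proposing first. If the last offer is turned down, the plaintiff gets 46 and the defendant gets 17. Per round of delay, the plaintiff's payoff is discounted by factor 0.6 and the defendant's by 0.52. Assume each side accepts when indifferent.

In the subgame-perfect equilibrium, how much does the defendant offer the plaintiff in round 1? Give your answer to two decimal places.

129.89

Round 6 (the plaintiff proposes): the defendant gets 17 if talks fail, so the plaintiff offers 17 and keeps 283.
Round 5 (the defendant proposes): the plaintiff can get 283 next round, worth 0.6 × 283 = 169.8 now. The defendant offers 169.8 and keeps 300 − 169.8 = 130.2.
Round 4 (the plaintiff proposes): the defendant can get 130.2 next round, worth 0.52 × 130.2 = 67.704 now; the plaintiff offers that and keeps 232.296.
Round 3 (the defendant proposes): the plaintiff can get 232.296 next round, worth 0.6 × 232.296 = 139.3776 now. The defendant offers 139.3776 and keeps 300 − 139.3776 = 160.6224.
Round 2 (the plaintiff proposes): the defendant can get 160.6224 next round, worth 0.52 × 160.6224 = 83.523648 now; the plaintiff offers that and keeps 216.476352.
Round 1 (the defendant proposes): the plaintiff can get 216.476352 next round, worth 0.6 × 216.476352 = 129.8858112 now. The defendant offers 129.8858112 and keeps 300 − 129.8858112 = 170.1141888.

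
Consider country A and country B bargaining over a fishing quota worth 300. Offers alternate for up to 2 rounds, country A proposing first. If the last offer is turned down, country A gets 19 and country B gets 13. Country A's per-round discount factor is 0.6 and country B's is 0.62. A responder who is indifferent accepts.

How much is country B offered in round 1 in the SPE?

174.22

Solve by backward induction from round 2.
Round 2 (country B proposes): country A gets 19 if talks fail, so country B offers 19 and keeps 281.
Round 1 (country A proposes): country B can get 281 next round, worth 0.62 × 281 = 174.22 now, so country A offers 174.22, keeping 125.78.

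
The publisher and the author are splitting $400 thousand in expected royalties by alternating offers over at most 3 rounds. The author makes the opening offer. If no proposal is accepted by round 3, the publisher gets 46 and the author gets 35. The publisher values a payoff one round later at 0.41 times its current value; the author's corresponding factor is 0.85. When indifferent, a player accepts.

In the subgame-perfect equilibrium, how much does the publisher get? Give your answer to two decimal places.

40.63

Round 3 (the author proposes): the publisher gets 46 if talks fail, so the author offers 46 and keeps 354.
Round 2 (the publisher proposes): the author can get 354 next round, worth 0.85 × 354 = 300.9 now, so the publisher offers 300.9, keeping 99.1.
Round 1 (the author proposes): the publisher can get 99.1 next round, worth 0.41 × 99.1 = 40.631 now. The author offers 40.631 and keeps 400 − 40.631 = 359.369.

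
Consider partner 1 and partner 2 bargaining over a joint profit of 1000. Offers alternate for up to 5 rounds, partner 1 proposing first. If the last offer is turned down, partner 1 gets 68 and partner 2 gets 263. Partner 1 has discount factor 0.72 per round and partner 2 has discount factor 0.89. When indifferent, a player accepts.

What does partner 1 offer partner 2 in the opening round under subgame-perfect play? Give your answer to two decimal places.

By backward induction:
Round 5 (partner 1 proposes): partner 2 gets 263 if talks fail, so partner 1 offers 263 and keeps 737.
Round 4 (partner 2 proposes): partner 1 can get 737 next round, worth 0.72 × 737 = 530.64 now, so partner 2 offers 530.64, keeping 469.36.
Round 3 (partner 1 proposes): partner 2 can get 469.36 next round, worth 0.89 × 469.36 = 417.7304 now; partner 1 offers that and keeps 582.2696.
Round 2 (partner 2 proposes): partner 1 can get 582.2696 next round, worth 0.72 × 582.2696 = 419.234112 now; partner 2 offers that and keeps 580.765888.
Round 1 (partner 1 proposes): partner 2 can get 580.765888 next round, worth 0.89 × 580.765888 = 516.88164032 now. Partner 1 offers 516.88164032 and keeps 1000 − 516.88164032 = 483.11835968.

516.88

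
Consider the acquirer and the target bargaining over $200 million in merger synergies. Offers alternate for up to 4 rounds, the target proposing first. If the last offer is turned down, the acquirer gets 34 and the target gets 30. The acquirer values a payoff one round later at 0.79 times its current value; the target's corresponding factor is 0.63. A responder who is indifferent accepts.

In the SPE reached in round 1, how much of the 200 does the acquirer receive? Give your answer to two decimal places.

Work backward from the last round.
Round 4 (the acquirer proposes): the target gets 30 if talks fail, so the acquirer offers 30 and keeps 170.
Round 3 (the target proposes): the acquirer can get 170 next round, worth 0.79 × 170 = 134.3 now; the target offers that and keeps 65.7.
Round 2 (the acquirer proposes): the target can get 65.7 next round, worth 0.63 × 65.7 = 41.391 now; the acquirer offers that and keeps 158.609.
Round 1 (the target proposes): the acquirer can get 158.609 next round, worth 0.79 × 158.609 = 125.30111 now; the target offers that and keeps 74.69889.

125.30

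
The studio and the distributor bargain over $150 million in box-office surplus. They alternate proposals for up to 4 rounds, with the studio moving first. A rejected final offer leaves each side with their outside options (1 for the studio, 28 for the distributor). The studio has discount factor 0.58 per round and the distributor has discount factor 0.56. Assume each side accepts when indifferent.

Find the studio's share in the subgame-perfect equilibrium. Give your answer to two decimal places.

Round 4 (the distributor proposes): the studio gets 1 if talks fail, so the distributor offers 1 and keeps 149.
Round 3 (the studio proposes): the distributor can get 149 next round, worth 0.56 × 149 = 83.44 now, so the studio offers 83.44, keeping 66.56.
Round 2 (the distributor proposes): the studio can get 66.56 next round, worth 0.58 × 66.56 = 38.6048 now; the distributor offers that and keeps 111.3952.
Round 1 (the studio proposes): the distributor can get 111.3952 next round, worth 0.56 × 111.3952 = 62.381312 now. The studio offers 62.381312 and keeps 150 − 62.381312 = 87.618688.

87.62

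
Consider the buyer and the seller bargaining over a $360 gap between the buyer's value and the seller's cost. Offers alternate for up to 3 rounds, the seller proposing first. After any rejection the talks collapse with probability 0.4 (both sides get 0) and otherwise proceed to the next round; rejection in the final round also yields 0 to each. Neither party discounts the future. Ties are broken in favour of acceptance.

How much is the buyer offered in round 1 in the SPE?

Round 3 (the seller proposes): rejection yields 0 for the buyer; the seller offers 0 and keeps 360.
Round 2 (the buyer proposes): rejecting gives the seller an expected 0.6 × 360 = 216; the buyer offers that and keeps 144.
Round 1 (the seller proposes): rejecting gives the buyer an expected 0.6 × 144 = 86.4. The seller offers 86.4 and keeps 360 − 86.4 = 273.6.

86.4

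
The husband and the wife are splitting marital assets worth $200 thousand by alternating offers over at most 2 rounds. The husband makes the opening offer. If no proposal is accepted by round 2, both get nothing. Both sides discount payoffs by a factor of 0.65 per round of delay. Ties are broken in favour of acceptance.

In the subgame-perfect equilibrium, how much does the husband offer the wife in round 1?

130

Round 2 (the wife proposes): the husband will accept anything ≥ 0, so the wife offers 0 and keeps 200.
Round 1 (the husband proposes): the wife can get 200 next round, worth 0.65 × 200 = 130 now, so the husband offers 130, keeping 70.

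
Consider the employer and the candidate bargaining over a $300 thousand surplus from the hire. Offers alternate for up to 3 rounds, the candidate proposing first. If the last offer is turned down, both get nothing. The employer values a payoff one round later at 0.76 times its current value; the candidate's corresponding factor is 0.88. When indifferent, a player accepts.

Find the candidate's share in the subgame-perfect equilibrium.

272.64

By backward induction:
Round 3 (the candidate proposes): rejection yields 0 for the employer; the candidate offers 0 and keeps 300.
Round 2 (the employer proposes): the candidate can get 300 next round, worth 0.88 × 300 = 264 now. The employer offers 264 and keeps 300 − 264 = 36.
Round 1 (the candidate proposes): the employer can get 36 next round, worth 0.76 × 36 = 27.36 now; the candidate offers that and keeps 272.64.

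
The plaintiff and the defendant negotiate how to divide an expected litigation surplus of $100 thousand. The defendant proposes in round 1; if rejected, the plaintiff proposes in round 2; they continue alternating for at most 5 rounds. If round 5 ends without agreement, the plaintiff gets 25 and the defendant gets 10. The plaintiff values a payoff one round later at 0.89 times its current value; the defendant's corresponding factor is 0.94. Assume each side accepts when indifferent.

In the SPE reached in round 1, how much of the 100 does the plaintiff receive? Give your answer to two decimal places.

27.30

Round 5 (the defendant proposes): the plaintiff gets 25 if talks fail, so the defendant offers 25 and keeps 75.
Round 4 (the plaintiff proposes): the defendant can get 75 next round, worth 0.94 × 75 = 70.5 now, so the plaintiff offers 70.5, keeping 29.5.
Round 3 (the defendant proposes): the plaintiff can get 29.5 next round, worth 0.89 × 29.5 = 26.255 now; the defendant offers that and keeps 73.745.
Round 2 (the plaintiff proposes): the defendant can get 73.745 next round, worth 0.94 × 73.745 = 69.3203 now. The plaintiff offers 69.3203 and keeps 100 − 69.3203 = 30.6797.
Round 1 (the defendant proposes): the plaintiff can get 30.6797 next round, worth 0.89 × 30.6797 = 27.304933 now. The defendant offers 27.304933 and keeps 100 − 27.304933 = 72.695067.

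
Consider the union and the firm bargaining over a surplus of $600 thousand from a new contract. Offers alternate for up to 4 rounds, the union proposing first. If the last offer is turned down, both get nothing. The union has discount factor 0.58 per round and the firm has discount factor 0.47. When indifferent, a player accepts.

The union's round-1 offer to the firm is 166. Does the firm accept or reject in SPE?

Reject

Round 4 (the firm proposes): rejection yields 0 for the union; the firm offers 0 and keeps 600.
Round 3 (the union proposes): the firm can get 600 next round, worth 0.47 × 600 = 282 now, so the union offers 282, keeping 318.
Round 2 (the firm proposes): the union can get 318 next round, worth 0.58 × 318 = 184.44 now; the firm offers that and keeps 415.56.
So by rejecting in round 1, the firm gets 415.56 next round, worth 0.47 × 415.56 = 195.3132 now.
Offer 166 < 195.3132, so the firm rejects.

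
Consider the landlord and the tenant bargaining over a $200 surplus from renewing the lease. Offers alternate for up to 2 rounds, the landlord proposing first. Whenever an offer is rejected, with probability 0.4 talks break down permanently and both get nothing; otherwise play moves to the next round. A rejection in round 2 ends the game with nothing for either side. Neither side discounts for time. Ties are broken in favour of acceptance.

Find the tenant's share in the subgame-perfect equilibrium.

120

Round 2 (the tenant proposes): rejection yields 0 for the landlord; the tenant offers 0 and keeps 200.
Round 1 (the landlord proposes): rejecting gives the tenant an expected 0.6 × 200 = 120; the landlord offers that and keeps 80.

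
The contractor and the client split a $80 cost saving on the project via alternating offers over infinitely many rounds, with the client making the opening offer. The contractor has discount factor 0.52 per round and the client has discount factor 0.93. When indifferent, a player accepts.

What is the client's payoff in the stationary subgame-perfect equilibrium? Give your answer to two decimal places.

74.36

When the client proposes, the contractor accepts any offer worth at least 0.52 times what the contractor would get by proposing next round; and vice versa.
This gives x = 80 − 0.52y and y = 80 − 0.93x, where x and y are each side's share when it proposes.
Hence (1 − 0.52·0.93)x = 80(1 − 0.52), i.e. 0.5164·x = 38.4.
x ≈ 74.3610; the contractor's share is 80 − x ≈ 5.6390.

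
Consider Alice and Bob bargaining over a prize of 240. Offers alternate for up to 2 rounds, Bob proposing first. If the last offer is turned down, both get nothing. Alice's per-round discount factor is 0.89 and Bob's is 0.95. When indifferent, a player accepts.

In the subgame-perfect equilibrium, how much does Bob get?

Round 2 (Alice proposes): Bob will accept anything ≥ 0, so Alice offers 0 and keeps 240.
Round 1 (Bob proposes): Alice can get 240 next round, worth 0.89 × 240 = 213.6 now. Bob offers 213.6 and keeps 240 − 213.6 = 26.4.

26.4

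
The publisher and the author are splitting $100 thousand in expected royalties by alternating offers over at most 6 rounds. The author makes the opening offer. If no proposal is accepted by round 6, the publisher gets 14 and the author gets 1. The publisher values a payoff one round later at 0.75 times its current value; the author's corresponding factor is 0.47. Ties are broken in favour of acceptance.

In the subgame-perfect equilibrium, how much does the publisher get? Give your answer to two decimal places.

62.99

By backward induction:
Round 6 (the publisher proposes): the author gets 1 if talks fail, so the publisher offers 1 and keeps 99.
Round 5 (the author proposes): the publisher can get 99 next round, worth 0.75 × 99 = 74.25 now, so the author offers 74.25, keeping 25.75.
Round 4 (the publisher proposes): the author can get 25.75 next round, worth 0.47 × 25.75 = 12.1025 now, so the publisher offers 12.1025, keeping 87.8975.
Round 3 (the author proposes): the publisher can get 87.8975 next round, worth 0.75 × 87.8975 = 65.923125 now, so the author offers 65.923125, keeping 34.076875.
Round 2 (the publisher proposes): the author can get 34.076875 next round, worth 0.47 × 34.076875 = 16.01613125 now; the publisher offers that and keeps 83.98386875.
Round 1 (the author proposes): the publisher can get 83.98386875 next round, worth 0.75 × 83.98386875 = 62.9879015625 now. The author offers 62.9879015625 and keeps 100 − 62.9879015625 = 37.0120984375.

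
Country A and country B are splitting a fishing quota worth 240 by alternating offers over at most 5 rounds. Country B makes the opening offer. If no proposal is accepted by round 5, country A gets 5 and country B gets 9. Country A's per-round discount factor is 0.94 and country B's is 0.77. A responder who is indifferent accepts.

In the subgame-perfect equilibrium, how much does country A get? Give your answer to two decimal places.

92.06

By backward induction:
Round 5 (country B proposes): country A gets 5 if talks fail, so country B offers 5 and keeps 235.
Round 4 (country A proposes): country B can get 235 next round, worth 0.77 × 235 = 180.95 now, so country A offers 180.95, keeping 59.05.
Round 3 (country B proposes): country A can get 59.05 next round, worth 0.94 × 59.05 = 55.507 now; country B offers that and keeps 184.493.
Round 2 (country A proposes): country B can get 184.493 next round, worth 0.77 × 184.493 = 142.05961 now; country A offers that and keeps 97.94039.
Round 1 (country B proposes): country A can get 97.94039 next round, worth 0.94 × 97.94039 = 92.0639666 now. Country B offers 92.0639666 and keeps 240 − 92.0639666 = 147.9360334.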